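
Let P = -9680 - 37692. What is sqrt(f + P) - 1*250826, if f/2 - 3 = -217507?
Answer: -250826 + 2*I*sqrt(120595) ≈ -2.5083e+5 + 694.54*I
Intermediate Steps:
f = -435008 (f = 6 + 2*(-217507) = 6 - 435014 = -435008)
P = -47372
sqrt(f + P) - 1*250826 = sqrt(-435008 - 47372) - 1*250826 = sqrt(-482380) - 250826 = 2*I*sqrt(120595) - 250826 = -250826 + 2*I*sqrt(120595)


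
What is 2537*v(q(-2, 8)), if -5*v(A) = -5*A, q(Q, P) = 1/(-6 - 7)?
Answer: -2537/13 ≈ -195.15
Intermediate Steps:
q(Q, P) = -1/13 (q(Q, P) = 1/(-13) = -1/13)
v(A) = A (v(A) = -(-1)*A = A)
2537*v(q(-2, 8)) = 2537*(-1/13) = -2537/13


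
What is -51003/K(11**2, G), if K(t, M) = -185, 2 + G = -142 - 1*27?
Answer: 51003/185 ≈ 275.69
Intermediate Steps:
G = -171 (G = -2 + (-142 - 1*27) = -2 + (-142 - 27) = -2 - 169 = -171)
-51003/K(11**2, G) = -51003/(-185) = -51003*(-1/185) = 51003/185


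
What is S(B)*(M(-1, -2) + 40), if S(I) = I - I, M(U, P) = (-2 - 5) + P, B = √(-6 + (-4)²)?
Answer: 0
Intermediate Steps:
B = √10 (B = √(-6 + 16) = √10 ≈ 3.1623)
M(U, P) = -7 + P
S(I) = 0
S(B)*(M(-1, -2) + 40) = 0*((-7 - 2) + 40) = 0*(-9 + 40) = 0*31 = 0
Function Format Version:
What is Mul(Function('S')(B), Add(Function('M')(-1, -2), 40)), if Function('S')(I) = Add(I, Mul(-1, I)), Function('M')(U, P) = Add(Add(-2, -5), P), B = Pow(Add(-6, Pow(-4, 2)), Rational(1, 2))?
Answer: 0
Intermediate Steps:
B = Pow(10, Rational(1, 2)) (B = Pow(Add(-6, 16), Rational(1, 2)) = Pow(10, Rational(1, 2)) ≈ 3.1623)
Function('M')(U, P) = Add(-7, P)
Function('S')(I) = 0
Mul(Function('S')(B), Add(Function('M')(-1, -2), 40)) = Mul(0, Add(Add(-7, -2), 40)) = Mul(0, Add(-9, 40)) = Mul(0, 31) = 0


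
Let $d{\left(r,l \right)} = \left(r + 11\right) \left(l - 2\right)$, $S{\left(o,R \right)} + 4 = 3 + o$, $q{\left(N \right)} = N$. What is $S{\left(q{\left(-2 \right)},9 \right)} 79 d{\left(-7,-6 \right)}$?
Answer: $7584$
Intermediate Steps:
$S{\left(o,R \right)} = -1 + o$ ($S{\left(o,R \right)} = -4 + \left(3 + o\right) = -1 + o$)
$d{\left(r,l \right)} = \left(-2 + l\right) \left(11 + r\right)$ ($d{\left(r,l \right)} = \left(11 + r\right) \left(-2 + l\right) = \left(-2 + l\right) \left(11 + r\right)$)
$S{\left(q{\left(-2 \right)},9 \right)} 79 d{\left(-7,-6 \right)} = \left(-1 - 2\right) 79 \left(-22 - -14 + 11 \left(-6\right) - -42\right) = \left(-3\right) 79 \left(-22 + 14 - 66 + 42\right) = \left(-237\right) \left(-32\right) = 7584$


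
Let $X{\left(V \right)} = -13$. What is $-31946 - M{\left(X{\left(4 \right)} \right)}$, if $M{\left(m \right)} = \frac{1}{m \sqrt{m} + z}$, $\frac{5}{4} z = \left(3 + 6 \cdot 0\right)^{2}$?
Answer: $- \frac{1796036246}{56221} - \frac{325 i \sqrt{13}}{56221} \approx -31946.0 - 0.020843 i$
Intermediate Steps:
$z = \frac{36}{5}$ ($z = \frac{4 \left(3 + 6 \cdot 0\right)^{2}}{5} = \frac{4 \left(3 + 0\right)^{2}}{5} = \frac{4 \cdot 3^{2}}{5} = \frac{4}{5} \cdot 9 = \frac{36}{5} \approx 7.2$)
$M{\left(m \right)} = \frac{1}{\frac{36}{5} + m^{\frac{3}{2}}}$ ($M{\left(m \right)} = \frac{1}{m \sqrt{m} + \frac{36}{5}} = \frac{1}{m^{\frac{3}{2}} + \frac{36}{5}} = \frac{1}{\frac{36}{5} + m^{\frac{3}{2}}}$)
$-31946 - M{\left(X{\left(4 \right)} \right)} = -31946 - \frac{5}{36 + 5 \left(-13\right)^{\frac{3}{2}}} = -31946 - \frac{5}{36 + 5 \left(- 13 i \sqrt{13}\right)} = -31946 - \frac{5}{36 - 65 i \sqrt{13}}$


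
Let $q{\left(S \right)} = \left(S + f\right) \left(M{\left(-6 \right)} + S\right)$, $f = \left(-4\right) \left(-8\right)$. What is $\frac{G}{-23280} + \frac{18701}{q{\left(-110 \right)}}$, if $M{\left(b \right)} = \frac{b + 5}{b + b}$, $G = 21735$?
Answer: $\frac{33201901}{26612144} \approx 1.2476$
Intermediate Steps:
$f = 32$
$M{\left(b \right)} = \frac{5 + b}{2 b}$
$q{\left(S \right)} = \left(32 + S\right) \left(\frac{1}{12} + S\right)$ ($q{\left(S \right)} = \left(S + 32\right) \left(\frac{5 - 6}{2 \left(-6\right)} + S\right) = \left(32 + S\right) \left(\frac{1}{2} \left(- \frac{1}{6}\right) \left(-1\right) + S\right) = \left(32 + S\right) \left(\frac{1}{12} + S\right)$)
$\frac{G}{-23280} + \frac{18701}{q{\left(-110 \right)}} = \frac{21735}{-23280} + \frac{18701}{\frac{8}{3} + \left(-110\right)^{2} + \frac{385}{12} \left(-110\right)} = 21735 \left(- \frac{1}{23280}\right) + \frac{18701}{\frac{8}{3} + 12100 - \frac{21175}{6}} = - \frac{1449}{1552} + \frac{18701}{\frac{17147}{2}} = - \frac{1449}{1552} + 18701 \cdot \frac{2}{17147} = - \frac{1449}{1552} + \frac{37402}{17147} = \frac{33201901}{26612144}$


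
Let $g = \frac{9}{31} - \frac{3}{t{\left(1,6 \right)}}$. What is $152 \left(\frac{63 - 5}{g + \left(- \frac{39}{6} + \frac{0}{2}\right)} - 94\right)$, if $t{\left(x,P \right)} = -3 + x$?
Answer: $- \frac{1179672}{73} \approx -16160.0$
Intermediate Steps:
$g = \frac{111}{62}$ ($g = \frac{9}{31} - \frac{3}{-3 + 1} = 9 \cdot \frac{1}{31} - \frac{3}{-2} = \frac{9}{31} - - \frac{3}{2} = \frac{9}{31} + \frac{3}{2} = \frac{111}{62} \approx 1.7903$)
$152 \left(\frac{63 - 5}{g + \left(- \frac{39}{6} + \frac{0}{2}\right)} - 94\right) = 152 \left(\frac{63 - 5}{\frac{111}{62} + \left(- \frac{39}{6} + \frac{0}{2}\right)} - 94\right) = 152 \left(\frac{58}{\frac{111}{62} + \left(\left(-39\right) \frac{1}{6} + 0 \cdot \frac{1}{2}\right)} - 94\right) = 152 \left(\frac{58}{\frac{111}{62} + \left(- \frac{13}{2} + 0\right)} - 94\right) = 152 \left(\frac{58}{\frac{111}{62} - \frac{13}{2}} - 94\right) = 152 \left(\frac{58}{- \frac{146}{31}} - 94\right) = 152 \left(58 \left(- \frac{31}{146}\right) - 94\right) = 152 \left(- \frac{899}{73} - 94\right) = 152 \left(- \frac{7761}{73}\right) = - \frac{1179672}{73}$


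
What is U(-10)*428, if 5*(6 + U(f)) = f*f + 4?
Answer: 31672/5 ≈ 6334.4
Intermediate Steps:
U(f) = -26/5 + f**2/5 (U(f) = -6 + (f*f + 4)/5 = -6 + (f**2 + 4)/5 = -6 + (4 + f**2)/5 = -6 + (4/5 + f**2/5) = -26/5 + f**2/5)
U(-10)*428 = (-26/5 + (1/5)*(-10)**2)*428 = (-26/5 + (1/5)*100)*428 = (-26/5 + 20)*428 = (74/5)*428 = 31672/5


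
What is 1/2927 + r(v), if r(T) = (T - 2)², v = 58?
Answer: 9179073/2927 ≈ 3136.0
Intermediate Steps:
r(T) = (-2 + T)²
1/2927 + r(v) = 1/2927 + (-2 + 58)² = 1/2927 + 56² = 1/2927 + 3136 = 9179073/2927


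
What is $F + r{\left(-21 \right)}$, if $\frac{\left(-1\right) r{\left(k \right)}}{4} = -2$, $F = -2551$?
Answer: $-2543$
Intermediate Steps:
$r{\left(k \right)} = 8$ ($r{\left(k \right)} = \left(-4\right) \left(-2\right) = 8$)
$F + r{\left(-21 \right)} = -2551 + 8 = -2543$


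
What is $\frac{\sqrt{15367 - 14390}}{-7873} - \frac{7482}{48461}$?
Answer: $- \frac{174}{1127} - \frac{\sqrt{977}}{7873} \approx -0.15836$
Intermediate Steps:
$\frac{\sqrt{15367 - 14390}}{-7873} - \frac{7482}{48461} = \sqrt{977} \left(- \frac{1}{7873}\right) - \frac{174}{1127} = - \frac{\sqrt{977}}{7873} - \frac{174}{1127} = - \frac{174}{1127} - \frac{\sqrt{977}}{7873}$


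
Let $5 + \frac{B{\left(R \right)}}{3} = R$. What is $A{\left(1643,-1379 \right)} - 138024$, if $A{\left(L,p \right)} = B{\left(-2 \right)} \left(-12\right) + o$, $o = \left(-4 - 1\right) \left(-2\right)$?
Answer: $-137762$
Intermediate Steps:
$o = 10$ ($o = \left(-5\right) \left(-2\right) = 10$)
$B{\left(R \right)} = -15 + 3 R$
$A{\left(L,p \right)} = 262$ ($A{\left(L,p \right)} = \left(-15 + 3 \left(-2\right)\right) \left(-12\right) + 10 = \left(-15 - 6\right) \left(-12\right) + 10 = \left(-21\right) \left(-12\right) + 10 = 252 + 10 = 262$)
$A{\left(1643,-1379 \right)} - 138024 = 262 - 138024 = -137762$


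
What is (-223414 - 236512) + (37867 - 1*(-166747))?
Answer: -255312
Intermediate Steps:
(-223414 - 236512) + (37867 - 1*(-166747)) = -459926 + (37867 + 166747) = -459926 + 204614 = -255312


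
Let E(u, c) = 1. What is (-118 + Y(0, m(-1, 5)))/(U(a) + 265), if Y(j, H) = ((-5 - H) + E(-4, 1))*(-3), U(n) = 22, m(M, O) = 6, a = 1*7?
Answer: -88/287 ≈ -0.30662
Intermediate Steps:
a = 7
Y(j, H) = 12 + 3*H (Y(j, H) = ((-5 - H) + 1)*(-3) = (-4 - H)*(-3) = 12 + 3*H)
(-118 + Y(0, m(-1, 5)))/(U(a) + 265) = (-118 + (12 + 3*6))/(22 + 265) = (-118 + (12 + 18))/287 = (-118 + 30)*(1/287) = -88*1/287 = -88/287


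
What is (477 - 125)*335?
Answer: 117920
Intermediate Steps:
(477 - 125)*335 = 352*335 = 117920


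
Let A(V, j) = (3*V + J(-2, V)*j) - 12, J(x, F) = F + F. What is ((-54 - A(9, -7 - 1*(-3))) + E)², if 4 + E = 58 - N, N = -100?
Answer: 24649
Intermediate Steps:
J(x, F) = 2*F
A(V, j) = -12 + 3*V + 2*V*j (A(V, j) = (3*V + (2*V)*j) - 12 = (3*V + 2*V*j) - 12 = -12 + 3*V + 2*V*j)
E = 154 (E = -4 + (58 - 1*(-100)) = -4 + (58 + 100) = -4 + 158 = 154)
((-54 - A(9, -7 - 1*(-3))) + E)² = ((-54 - (-12 + 3*9 + 2*9*(-7 - 1*(-3)))) + 154)² = ((-54 - (-12 + 27 + 2*9*(-7 + 3))) + 154)² = ((-54 - (-12 + 27 + 2*9*(-4))) + 154)² = ((-54 - (-12 + 27 - 72)) + 154)² = ((-54 - 1*(-57)) + 154)² = ((-54 + 57) + 154)² = (3 + 154)² = 157² = 24649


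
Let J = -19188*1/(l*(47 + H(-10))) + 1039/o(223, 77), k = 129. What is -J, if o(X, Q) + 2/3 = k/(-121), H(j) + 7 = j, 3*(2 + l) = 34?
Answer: 29418303/44030 ≈ 668.14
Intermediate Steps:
l = 28/3 (l = -2 + (⅓)*34 = -2 + 34/3 = 28/3 ≈ 9.3333)
H(j) = -7 + j
o(X, Q) = -629/363 (o(X, Q) = -⅔ + 129/(-121) = -⅔ + 129*(-1/121) = -⅔ - 129/121 = -629/363)
J = -29418303/44030 (J = -19188*3/(28*(47 + (-7 - 10))) + 1039/(-629/363) = -19188*3/(28*(47 - 17)) + 1039*(-363/629) = -19188/((28/3)*30) - 377157/629 = -19188/280 - 377157/629 = -19188*1/280 - 377157/629 = -4797/70 - 377157/629 = -29418303/44030 ≈ -668.14)
-J = -1*(-29418303/44030) = 29418303/44030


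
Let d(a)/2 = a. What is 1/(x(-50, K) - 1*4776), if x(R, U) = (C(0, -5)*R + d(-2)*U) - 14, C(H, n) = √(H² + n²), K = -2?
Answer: -1/5032 ≈ -0.00019873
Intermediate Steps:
d(a) = 2*a
x(R, U) = -14 - 4*U + 5*R (x(R, U) = (√(0² + (-5)²)*R + (2*(-2))*U) - 14 = (√(0 + 25)*R - 4*U) - 14 = (√25*R - 4*U) - 14 = (5*R - 4*U) - 14 = (-4*U + 5*R) - 14 = -14 - 4*U + 5*R)
1/(x(-50, K) - 1*4776) = 1/((-14 - 4*(-2) + 5*(-50)) - 1*4776) = 1/((-14 + 8 - 250) - 4776) = 1/(-256 - 4776) = 1/(-5032) = -1/5032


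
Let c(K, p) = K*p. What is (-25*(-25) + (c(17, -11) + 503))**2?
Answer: 885481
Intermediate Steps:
(-25*(-25) + (c(17, -11) + 503))**2 = (-25*(-25) + (17*(-11) + 503))**2 = (625 + (-187 + 503))**2 = (625 + 316)**2 = 941**2 = 885481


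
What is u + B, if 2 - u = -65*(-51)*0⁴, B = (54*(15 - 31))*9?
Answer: -7774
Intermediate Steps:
B = -7776 (B = (54*(-16))*9 = -864*9 = -7776)
u = 2 (u = 2 - (-65*(-51))*0⁴ = 2 - 3315*0 = 2 - 1*0 = 2 + 0 = 2)
u + B = 2 - 7776 = -7774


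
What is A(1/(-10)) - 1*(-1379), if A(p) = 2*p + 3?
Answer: 6909/5 ≈ 1381.8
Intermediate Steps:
A(p) = 3 + 2*p
A(1/(-10)) - 1*(-1379) = (3 + 2/(-10)) - 1*(-1379) = (3 + 2*(-1/10)) + 1379 = (3 - 1/5) + 1379 = 14/5 + 1379 = 6909/5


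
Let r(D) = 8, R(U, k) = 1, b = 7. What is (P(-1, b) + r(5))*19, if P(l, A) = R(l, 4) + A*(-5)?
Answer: -494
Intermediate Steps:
P(l, A) = 1 - 5*A (P(l, A) = 1 + A*(-5) = 1 - 5*A)
(P(-1, b) + r(5))*19 = ((1 - 5*7) + 8)*19 = ((1 - 35) + 8)*19 = (-34 + 8)*19 = -26*19 = -494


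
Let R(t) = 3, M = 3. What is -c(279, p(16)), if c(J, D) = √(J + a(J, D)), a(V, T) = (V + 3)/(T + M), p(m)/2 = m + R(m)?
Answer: -√480561/41 ≈ -16.908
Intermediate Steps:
p(m) = 6 + 2*m (p(m) = 2*(m + 3) = 2*(3 + m) = 6 + 2*m)
a(V, T) = (3 + V)/(3 + T) (a(V, T) = (V + 3)/(T + 3) = (3 + V)/(3 + T))
c(J, D) = √(J + (3 + J)/(3 + D))
-c(279, p(16)) = -√((3 + 279 + 279*(3 + (6 + 2*16)))/(3 + (6 + 2*16))) = -√((3 + 279 + 279*(3 + (6 + 32)))/(3 + (6 + 32))) = -√((3 + 279 + 279*(3 + 38))/(3 + 38)) = -√((3 + 279 + 279*41)/41) = -√((3 + 279 + 11439)/41) = -√((1/41)*11721) = -√(11721/41) = -√480561/41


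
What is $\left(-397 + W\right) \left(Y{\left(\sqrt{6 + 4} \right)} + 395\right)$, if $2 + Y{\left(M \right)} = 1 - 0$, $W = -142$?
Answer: $-212366$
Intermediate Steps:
$Y{\left(M \right)} = -1$ ($Y{\left(M \right)} = -2 + \left(1 - 0\right) = -2 + \left(1 + 0\right) = -2 + 1 = -1$)
$\left(-397 + W\right) \left(Y{\left(\sqrt{6 + 4} \right)} + 395\right) = \left(-397 - 142\right) \left(-1 + 395\right) = \left(-539\right) 394 = -212366$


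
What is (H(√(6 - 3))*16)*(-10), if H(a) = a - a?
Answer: 0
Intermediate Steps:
H(a) = 0
(H(√(6 - 3))*16)*(-10) = (0*16)*(-10) = 0*(-10) = 0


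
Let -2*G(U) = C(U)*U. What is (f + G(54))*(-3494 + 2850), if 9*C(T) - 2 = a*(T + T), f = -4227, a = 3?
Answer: 3352020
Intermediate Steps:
C(T) = 2/9 + 2*T/3 (C(T) = 2/9 + (3*(T + T))/9 = 2/9 + (3*(2*T))/9 = 2/9 + (6*T)/9 = 2/9 + 2*T/3)
G(U) = -U*(2/9 + 2*U/3)/2 (G(U) = -(2/9 + 2*U/3)*U/2 = -U*(2/9 + 2*U/3)/2)
(f + G(54))*(-3494 + 2850) = (-4227 - ⅑*54*(1 + 3*54))*(-3494 + 2850) = (-4227 - ⅑*54*(1 + 162))*(-644) = (-4227 - ⅑*54*163)*(-644) = (-4227 - 978)*(-644) = -5205*(-644) = 3352020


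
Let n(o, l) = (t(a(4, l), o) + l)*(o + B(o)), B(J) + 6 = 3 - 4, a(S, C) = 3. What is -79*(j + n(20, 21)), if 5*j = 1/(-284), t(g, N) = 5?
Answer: -37916761/1420 ≈ -26702.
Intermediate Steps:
B(J) = -7 (B(J) = -6 + (3 - 4) = -6 - 1 = -7)
n(o, l) = (-7 + o)*(5 + l) (n(o, l) = (5 + l)*(o - 7) = (5 + l)*(-7 + o) = (-7 + o)*(5 + l))
j = -1/1420 (j = (⅕)/(-284) = (⅕)*(-1/284) = -1/1420 ≈ -0.00070423)
-79*(j + n(20, 21)) = -79*(-1/1420 + (-35 - 7*21 + 5*20 + 21*20)) = -79*(-1/1420 + (-35 - 147 + 100 + 420)) = -79*(-1/1420 + 338) = -79*479959/1420 = -37916761/1420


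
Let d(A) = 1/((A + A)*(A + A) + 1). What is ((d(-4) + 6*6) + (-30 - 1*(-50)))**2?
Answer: 13256881/4225 ≈ 3137.7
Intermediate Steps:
d(A) = 1/(1 + 4*A**2) (d(A) = 1/((2*A)*(2*A) + 1) = 1/(4*A**2 + 1) = 1/(1 + 4*A**2))
((d(-4) + 6*6) + (-30 - 1*(-50)))**2 = ((1/(1 + 4*(-4)**2) + 6*6) + (-30 - 1*(-50)))**2 = ((1/(1 + 4*16) + 36) + (-30 + 50))**2 = ((1/(1 + 64) + 36) + 20)**2 = ((1/65 + 36) + 20)**2 = (2341/65 + 20)**2 = (3641/65)**2 = 13256881/4225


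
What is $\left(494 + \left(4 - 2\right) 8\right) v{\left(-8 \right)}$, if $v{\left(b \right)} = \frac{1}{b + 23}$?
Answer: $34$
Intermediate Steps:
$v{\left(b \right)} = \frac{1}{23 + b}$
$\left(494 + \left(4 - 2\right) 8\right) v{\left(-8 \right)} = \frac{494 + \left(4 - 2\right) 8}{23 - 8} = \frac{494 + 2 \cdot 8}{15} = \left(494 + 16\right) \frac{1}{15} = 510 \cdot \frac{1}{15} = 34$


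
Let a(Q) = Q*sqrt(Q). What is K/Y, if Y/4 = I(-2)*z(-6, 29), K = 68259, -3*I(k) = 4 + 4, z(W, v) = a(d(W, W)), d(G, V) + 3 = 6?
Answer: -22753*sqrt(3)/32 ≈ -1231.5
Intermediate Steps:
d(G, V) = 3 (d(G, V) = -3 + 6 = 3)
a(Q) = Q**(3/2)
z(W, v) = 3*sqrt(3) (z(W, v) = 3**(3/2) = 3*sqrt(3))
I(k) = -8/3 (I(k) = -(4 + 4)/3 = -1/3*8 = -8/3)
Y = -32*sqrt(3) (Y = 4*(-8*sqrt(3)) = -32*sqrt(3) ≈ -55.426)
K/Y = 68259/((-32*sqrt(3))) = 68259*(-sqrt(3)/96) = -22753*sqrt(3)/32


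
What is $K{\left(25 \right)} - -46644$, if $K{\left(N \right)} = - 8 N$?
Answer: $46444$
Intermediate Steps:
$K{\left(25 \right)} - -46644 = \left(-8\right) 25 - -46644 = -200 + 46644 = 46444$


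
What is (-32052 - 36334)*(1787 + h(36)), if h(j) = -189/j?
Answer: -243693511/2 ≈ -1.2185e+8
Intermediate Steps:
(-32052 - 36334)*(1787 + h(36)) = (-32052 - 36334)*(1787 - 189/36) = -68386*(1787 - 189*1/36) = -68386*(1787 - 21/4) = -68386*7127/4 = -243693511/2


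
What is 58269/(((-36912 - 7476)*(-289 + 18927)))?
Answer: -19423/275767848 ≈ -7.0432e-5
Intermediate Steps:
58269/(((-36912 - 7476)*(-289 + 18927))) = 58269/((-44388*18638)) = 58269/(-827303544) = 58269*(-1/827303544) = -19423/275767848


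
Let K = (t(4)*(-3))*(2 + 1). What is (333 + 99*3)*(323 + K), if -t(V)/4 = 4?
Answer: 294210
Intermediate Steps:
t(V) = -16 (t(V) = -4*4 = -16)
K = 144 (K = (-16*(-3))*(2 + 1) = 48*3 = 144)
(333 + 99*3)*(323 + K) = (333 + 99*3)*(323 + 144) = (333 + 297)*467 = 630*467 = 294210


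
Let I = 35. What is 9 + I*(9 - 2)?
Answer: 254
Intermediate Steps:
9 + I*(9 - 2) = 9 + 35*(9 - 2) = 9 + 35*7 = 9 + 245 = 254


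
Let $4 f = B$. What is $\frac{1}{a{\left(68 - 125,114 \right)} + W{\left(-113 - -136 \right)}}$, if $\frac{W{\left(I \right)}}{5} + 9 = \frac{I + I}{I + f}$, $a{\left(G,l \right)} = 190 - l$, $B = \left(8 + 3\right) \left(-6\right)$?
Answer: $\frac{13}{863} \approx 0.015064$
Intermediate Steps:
$B = -66$ ($B = 11 \left(-6\right) = -66$)
$f = - \frac{33}{2}$ ($f = \frac{1}{4} \left(-66\right) = - \frac{33}{2} \approx -16.5$)
$W{\left(I \right)} = -45 + \frac{10 I}{- \frac{33}{2} + I}$ ($W{\left(I \right)} = -45 + 5 \frac{I + I}{I - \frac{33}{2}} = -45 + 5 \frac{2 I}{- \frac{33}{2} + I} = -45 + \frac{10 I}{- \frac{33}{2} + I}$)
$\frac{1}{a{\left(68 - 125,114 \right)} + W{\left(-113 - -136 \right)}} = \frac{1}{\left(190 - 114\right) + \frac{5 \left(297 - 14 \left(-113 - -136\right)\right)}{-33 + 2 \left(-113 - -136\right)}} = \frac{1}{\left(190 - 114\right) + \frac{5 \left(297 - 14 \left(-113 + 136\right)\right)}{-33 + 2 \left(-113 + 136\right)}} = \frac{1}{76 + \frac{5 \left(297 - 322\right)}{-33 + 2 \cdot 23}} = \frac{1}{76 + \frac{5 \left(297 - 322\right)}{-33 + 46}} = \frac{1}{76 + 5 \cdot \frac{1}{13} \left(-25\right)} = \frac{1}{76 - \frac{125}{13}} = \frac{1}{\frac{863}{13}} = \frac{13}{863}$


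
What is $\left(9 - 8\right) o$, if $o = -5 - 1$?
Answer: $-6$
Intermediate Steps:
$o = -6$
$\left(9 - 8\right) o = \left(9 - 8\right) \left(-6\right) = 1 \left(-6\right) = -6$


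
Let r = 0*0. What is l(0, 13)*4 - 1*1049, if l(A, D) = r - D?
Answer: -1101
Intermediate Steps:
r = 0
l(A, D) = -D (l(A, D) = 0 - D = -D)
l(0, 13)*4 - 1*1049 = -1*13*4 - 1*1049 = -13*4 - 1049 = -52 - 1049 = -1101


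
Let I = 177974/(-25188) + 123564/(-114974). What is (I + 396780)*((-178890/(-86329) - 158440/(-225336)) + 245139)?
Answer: 85616768585493131633934775988/880239073032179577 ≈ 9.7265e+10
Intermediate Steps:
I = -5893678177/723991278 (I = 177974*(-1/25188) + 123564*(-1/114974) = -88987/12594 - 61782/57487 = -5893678177/723991278 ≈ -8.1405)
(I + 396780)*((-178890/(-86329) - 158440/(-225336)) + 245139) = (-5893678177/723991278 + 396780)*((-178890/(-86329) - 158440/(-225336)) + 245139) = 287259365606663*((-178890*(-1/86329) - 158440*(-1/225336)) + 245139)/723991278 = 287259365606663*((178890/86329 + 19805/28167) + 245139)/723991278 = 287259365606663*(6748540475/2431628943 + 245139)/723991278 = (287259365606663/723991278)*(596093835998552/2431628943) = 85616768585493131633934775988/880239073032179577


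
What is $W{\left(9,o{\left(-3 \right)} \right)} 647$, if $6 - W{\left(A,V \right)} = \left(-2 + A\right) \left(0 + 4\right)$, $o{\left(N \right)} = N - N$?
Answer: $-14234$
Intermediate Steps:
$o{\left(N \right)} = 0$
$W{\left(A,V \right)} = 14 - 4 A$ ($W{\left(A,V \right)} = 6 - \left(-2 + A\right) \left(0 + 4\right) = 6 - \left(-2 + A\right) 4 = 6 - \left(-8 + 4 A\right) = 14 - 4 A$)
$W{\left(9,o{\left(-3 \right)} \right)} 647 = \left(14 - 36\right) 647 = \left(-22\right) 647 = -14234$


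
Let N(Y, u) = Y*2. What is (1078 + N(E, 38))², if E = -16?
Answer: 1094116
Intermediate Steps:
N(Y, u) = 2*Y
(1078 + N(E, 38))² = (1078 + 2*(-16))² = (1078 - 32)² = 1046² = 1094116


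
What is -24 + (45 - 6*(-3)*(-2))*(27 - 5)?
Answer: 174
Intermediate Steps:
-24 + (45 - 6*(-3)*(-2))*(27 - 5) = -24 + (45 - (-18)*(-2))*22 = -24 + (45 - 1*36)*22 = -24 + (45 - 36)*22 = -24 + 9*22 = -24 + 198 = 174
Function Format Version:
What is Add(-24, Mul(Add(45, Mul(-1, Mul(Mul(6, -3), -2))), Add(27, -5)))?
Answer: 174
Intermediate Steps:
Add(-24, Mul(Add(45, Mul(-1, Mul(Mul(6, -3), -2))), Add(27, -5))) = Add(-24, Mul(Add(45, Mul(-1, Mul(-18, -2))), 22)) = Add(-24, Mul(Add(45, Mul(-1, 36)), 22)) = Add(-24, Mul(Add(45, -36), 22)) = Add(-24, Mul(9, 22)) = Add(-24, 198) = 174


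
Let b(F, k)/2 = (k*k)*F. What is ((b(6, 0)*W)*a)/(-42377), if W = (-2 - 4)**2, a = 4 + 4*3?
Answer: 0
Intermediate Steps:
b(F, k) = 2*F*k**2 (b(F, k) = 2*((k*k)*F) = 2*(k**2*F) = 2*(F*k**2) = 2*F*k**2)
a = 16 (a = 4 + 12 = 16)
W = 36 (W = (-6)**2 = 36)
((b(6, 0)*W)*a)/(-42377) = (((2*6*0**2)*36)*16)/(-42377) = (((2*6*0)*36)*16)*(-1/42377) = ((0*36)*16)*(-1/42377) = (0*16)*(-1/42377) = 0*(-1/42377) = 0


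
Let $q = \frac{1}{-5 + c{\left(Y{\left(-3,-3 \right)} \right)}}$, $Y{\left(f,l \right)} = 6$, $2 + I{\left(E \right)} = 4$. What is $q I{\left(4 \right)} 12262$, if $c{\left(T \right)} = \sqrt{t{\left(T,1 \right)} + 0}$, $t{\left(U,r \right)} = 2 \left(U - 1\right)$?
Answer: $- \frac{24524}{3} - \frac{24524 \sqrt{10}}{15} \approx -13345.0$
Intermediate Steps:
$t{\left(U,r \right)} = -2 + 2 U$ ($t{\left(U,r \right)} = 2 \left(-1 + U\right) = -2 + 2 U$)
$I{\left(E \right)} = 2$ ($I{\left(E \right)} = -2 + 4 = 2$)
$c{\left(T \right)} = \sqrt{-2 + 2 T}$ ($c{\left(T \right)} = \sqrt{\left(-2 + 2 T\right) + 0} = \sqrt{-2 + 2 T}$)
$q = \frac{1}{-5 + \sqrt{10}}$ ($q = \frac{1}{-5 + \sqrt{-2 + 2 \cdot 6}} = \frac{1}{-5 + \sqrt{-2 + 12}} = \frac{1}{-5 + \sqrt{10}} \approx -0.54415$)
$q I{\left(4 \right)} 12262 = \left(- \frac{1}{3} - \frac{\sqrt{10}}{15}\right) 2 \cdot 12262 = \left(- \frac{2}{3} - \frac{2 \sqrt{10}}{15}\right) 12262 = - \frac{24524}{3} - \frac{24524 \sqrt{10}}{15}$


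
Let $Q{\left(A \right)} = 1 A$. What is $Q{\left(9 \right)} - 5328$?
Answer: $-5319$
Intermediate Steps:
$Q{\left(A \right)} = A$
$Q{\left(9 \right)} - 5328 = 9 - 5328 = -5319$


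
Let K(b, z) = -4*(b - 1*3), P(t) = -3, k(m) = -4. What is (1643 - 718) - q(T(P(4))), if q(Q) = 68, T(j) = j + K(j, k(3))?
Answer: 857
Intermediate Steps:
K(b, z) = 12 - 4*b (K(b, z) = -4*(b - 3) = -4*(-3 + b) = 12 - 4*b)
T(j) = 12 - 3*j (T(j) = j + (12 - 4*j) = 12 - 3*j)
(1643 - 718) - q(T(P(4))) = (1643 - 718) - 1*68 = 925 - 68 = 857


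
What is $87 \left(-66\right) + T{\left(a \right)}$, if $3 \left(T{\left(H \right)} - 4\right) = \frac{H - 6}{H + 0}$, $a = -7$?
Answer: $- \frac{120485}{21} \approx -5737.4$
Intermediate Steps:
$T{\left(H \right)} = 4 + \frac{-6 + H}{3 H}$ ($T{\left(H \right)} = 4 + \frac{\left(H - 6\right) \frac{1}{H + 0}}{3} = 4 + \frac{\left(-6 + H\right) \frac{1}{H}}{3} = 4 + \frac{\frac{1}{H} \left(-6 + H\right)}{3} = 4 + \frac{-6 + H}{3 H}$)
$87 \left(-66\right) + T{\left(a \right)} = 87 \left(-66\right) + \left(\frac{13}{3} - \frac{2}{-7}\right) = -5742 + \left(\frac{13}{3} - - \frac{2}{7}\right) = -5742 + \left(\frac{13}{3} + \frac{2}{7}\right) = -5742 + \frac{97}{21} = - \frac{120485}{21}$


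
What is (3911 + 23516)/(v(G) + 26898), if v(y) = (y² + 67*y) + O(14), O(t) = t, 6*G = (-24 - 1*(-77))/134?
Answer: 17729251632/17399205205 ≈ 1.0190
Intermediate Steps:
G = 53/804 (G = ((-24 - 1*(-77))/134)/6 = ((-24 + 77)*(1/134))/6 = (53*(1/134))/6 = (⅙)*(53/134) = 53/804 ≈ 0.065920)
v(y) = 14 + y² + 67*y (v(y) = (y² + 67*y) + 14 = 14 + y² + 67*y)
(3911 + 23516)/(v(G) + 26898) = (3911 + 23516)/((14 + (53/804)² + 67*(53/804)) + 26898) = 27427/((14 + 2809/646416 + 53/12) + 26898) = 27427/(11907637/646416 + 26898) = 27427/(17399205205/646416) = 27427*(646416/17399205205) = 17729251632/17399205205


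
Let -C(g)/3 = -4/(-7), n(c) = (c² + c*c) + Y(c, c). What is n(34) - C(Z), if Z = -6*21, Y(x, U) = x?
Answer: 16434/7 ≈ 2347.7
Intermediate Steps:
n(c) = c + 2*c² (n(c) = (c² + c*c) + c = (c² + c²) + c = 2*c² + c = c + 2*c²)
Z = -126
C(g) = -12/7 (C(g) = -(-12)/(-7) = -(-12)*(-1)/7 = -3*4/7 = -12/7)
n(34) - C(Z) = 34*(1 + 2*34) - 1*(-12/7) = 34*(1 + 68) + 12/7 = 34*69 + 12/7 = 2346 + 12/7 = 16434/7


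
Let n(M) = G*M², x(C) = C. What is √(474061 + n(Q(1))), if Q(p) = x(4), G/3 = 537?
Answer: √499837 ≈ 706.99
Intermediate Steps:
G = 1611 (G = 3*537 = 1611)
Q(p) = 4
n(M) = 1611*M²
√(474061 + n(Q(1))) = √(474061 + 1611*4²) = √(474061 + 1611*16) = √(474061 + 25776) = √499837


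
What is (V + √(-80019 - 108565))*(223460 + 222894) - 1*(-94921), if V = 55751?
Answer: 24884776775 + 892708*I*√47146 ≈ 2.4885e+10 + 1.9383e+8*I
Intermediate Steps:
(V + √(-80019 - 108565))*(223460 + 222894) - 1*(-94921) = (55751 + √(-80019 - 108565))*(223460 + 222894) - 1*(-94921) = (55751 + √(-188584))*446354 + 94921 = (55751 + 2*I*√47146)*446354 + 94921 = (24884681854 + 892708*I*√47146) + 94921 = 24884776775 + 892708*I*√47146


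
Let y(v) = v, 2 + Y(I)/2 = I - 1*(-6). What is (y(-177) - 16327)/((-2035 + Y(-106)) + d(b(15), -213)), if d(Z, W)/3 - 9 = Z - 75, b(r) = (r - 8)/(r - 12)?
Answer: 8252/1215 ≈ 6.7918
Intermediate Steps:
Y(I) = 8 + 2*I (Y(I) = -4 + 2*(I - 1*(-6)) = -4 + 2*(I + 6) = -4 + 2*(6 + I) = -4 + (12 + 2*I) = 8 + 2*I)
b(r) = (-8 + r)/(-12 + r)
d(Z, W) = -198 + 3*Z (d(Z, W) = 27 + 3*(Z - 75) = 27 + 3*(-75 + Z) = 27 + (-225 + 3*Z) = -198 + 3*Z)
(y(-177) - 16327)/((-2035 + Y(-106)) + d(b(15), -213)) = (-177 - 16327)/((-2035 + (8 + 2*(-106))) + (-198 + 3*((-8 + 15)/(-12 + 15)))) = -16504/((-2035 + (8 - 212)) + (-198 + 3*(7/3))) = -16504/((-2035 - 204) + (-198 + 3*((⅓)*7))) = -16504/(-2239 + (-198 + 3*(7/3))) = -16504/(-2239 + (-198 + 7)) = -16504/(-2239 - 191) = -16504/(-2430) = -16504*(-1/2430) = 8252/1215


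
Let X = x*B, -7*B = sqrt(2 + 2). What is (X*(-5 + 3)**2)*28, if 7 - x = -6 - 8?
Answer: -672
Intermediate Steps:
x = 21 (x = 7 - (-6 - 8) = 7 - 1*(-14) = 7 + 14 = 21)
B = -2/7 (B = -sqrt(2 + 2)/7 = -sqrt(4)/7 = -1/7*2 = -2/7 ≈ -0.28571)
X = -6 (X = 21*(-2/7) = -6)
(X*(-5 + 3)**2)*28 = -6*(-5 + 3)**2*28 = -6*(-2)**2*28 = -6*4*28 = -24*28 = -672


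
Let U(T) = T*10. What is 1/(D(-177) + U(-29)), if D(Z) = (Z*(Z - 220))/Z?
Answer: -1/687 ≈ -0.0014556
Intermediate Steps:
U(T) = 10*T
D(Z) = -220 + Z (D(Z) = (Z*(-220 + Z))/Z = -220 + Z)
1/(D(-177) + U(-29)) = 1/((-220 - 177) + 10*(-29)) = 1/(-397 - 290) = 1/(-687) = -1/687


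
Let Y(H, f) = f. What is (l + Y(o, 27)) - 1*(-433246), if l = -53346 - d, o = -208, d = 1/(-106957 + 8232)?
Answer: 37508293076/98725 ≈ 3.7993e+5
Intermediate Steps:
d = -1/98725 (d = 1/(-98725) = -1/98725 ≈ -1.0129e-5)
l = -5266583849/98725 (l = -53346 - 1*(-1/98725) = -53346 + 1/98725 = -5266583849/98725 ≈ -53346.)
(l + Y(o, 27)) - 1*(-433246) = (-5266583849/98725 + 27) - 1*(-433246) = -5263918274/98725 + 433246 = 37508293076/98725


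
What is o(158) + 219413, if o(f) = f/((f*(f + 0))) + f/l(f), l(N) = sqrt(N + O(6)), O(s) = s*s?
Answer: 34667255/158 + 79*sqrt(194)/97 ≈ 2.1942e+5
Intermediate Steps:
O(s) = s**2
l(N) = sqrt(36 + N) (l(N) = sqrt(N + 6**2) = sqrt(N + 36) = sqrt(36 + N))
o(f) = 1/f + f/sqrt(36 + f) (o(f) = f/((f*(f + 0))) + f/(sqrt(36 + f)) = f/((f*f)) + f/sqrt(36 + f) = f/(f**2) + f/sqrt(36 + f) = f/f**2 + f/sqrt(36 + f) = 1/f + f/sqrt(36 + f))
o(158) + 219413 = (1/158 + 158/sqrt(36 + 158)) + 219413 = (1/158 + 158/sqrt(194)) + 219413 = (1/158 + 158*(sqrt(194)/194)) + 219413 = (1/158 + 79*sqrt(194)/97) + 219413 = 34667255/158 + 79*sqrt(194)/97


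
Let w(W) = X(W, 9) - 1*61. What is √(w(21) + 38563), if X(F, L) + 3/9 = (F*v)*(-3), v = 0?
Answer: √346515/3 ≈ 196.22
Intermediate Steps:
X(F, L) = -⅓ (X(F, L) = -⅓ + (F*0)*(-3) = -⅓ + 0*(-3) = -⅓ + 0 = -⅓)
w(W) = -184/3 (w(W) = -⅓ - 1*61 = -⅓ - 61 = -184/3)
√(w(21) + 38563) = √(-184/3 + 38563) = √(115505/3) = √346515/3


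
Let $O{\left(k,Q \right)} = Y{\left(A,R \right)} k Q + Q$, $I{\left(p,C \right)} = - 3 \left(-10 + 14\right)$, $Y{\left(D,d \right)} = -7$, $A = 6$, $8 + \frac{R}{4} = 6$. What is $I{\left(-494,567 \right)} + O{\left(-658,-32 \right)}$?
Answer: $-147436$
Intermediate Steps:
$R = -8$ ($R = -32 + 4 \cdot 6 = -32 + 24 = -8$)
$I{\left(p,C \right)} = -12$ ($I{\left(p,C \right)} = \left(-3\right) 4 = -12$)
$O{\left(k,Q \right)} = Q - 7 Q k$ ($O{\left(k,Q \right)} = - 7 k Q + Q = - 7 Q k + Q = Q - 7 Q k$)
$I{\left(-494,567 \right)} + O{\left(-658,-32 \right)} = -12 - 32 \left(1 - -4606\right) = -12 - 32 \left(1 + 4606\right) = -12 - 147424 = -147436$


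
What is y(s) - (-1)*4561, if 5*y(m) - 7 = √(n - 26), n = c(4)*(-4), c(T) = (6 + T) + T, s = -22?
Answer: 22812/5 + I*√82/5 ≈ 4562.4 + 1.8111*I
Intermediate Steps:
c(T) = 6 + 2*T
n = -56 (n = (6 + 2*4)*(-4) = (6 + 8)*(-4) = 14*(-4) = -56)
y(m) = 7/5 + I*√82/5 (y(m) = 7/5 + √(-56 - 26)/5 = 7/5 + √(-82)/5 = 7/5 + (I*√82)/5 = 7/5 + I*√82/5)
y(s) - (-1)*4561 = (7/5 + I*√82/5) - (-1)*4561 = (7/5 + I*√82/5) - 1*(-4561) = (7/5 + I*√82/5) + 4561 = 22812/5 + I*√82/5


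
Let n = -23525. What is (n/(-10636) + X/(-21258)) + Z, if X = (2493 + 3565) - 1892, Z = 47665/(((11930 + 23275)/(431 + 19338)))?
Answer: 7102258625881835/265328453268 ≈ 26768.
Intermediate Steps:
Z = 188457877/7041 (Z = 47665/((35205/19769)) = 47665/((35205*(1/19769))) = 47665/(35205/19769) = 47665*(19769/35205) = 188457877/7041 ≈ 26766.)
X = 4166 (X = 6058 - 1892 = 4166)
(n/(-10636) + X/(-21258)) + Z = (-23525/(-10636) + 4166/(-21258)) + 188457877/7041 = (-23525*(-1/10636) + 4166*(-1/21258)) + 188457877/7041 = (23525/10636 - 2083/10629) + 188457877/7041 = 227892437/113050044 + 188457877/7041 = 7102258625881835/265328453268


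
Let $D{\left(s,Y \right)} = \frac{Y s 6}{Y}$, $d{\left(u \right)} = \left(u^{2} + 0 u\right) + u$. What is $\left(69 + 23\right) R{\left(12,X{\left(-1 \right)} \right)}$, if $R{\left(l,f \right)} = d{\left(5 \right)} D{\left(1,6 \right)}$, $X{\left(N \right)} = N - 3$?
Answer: $16560$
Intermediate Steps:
$d{\left(u \right)} = u + u^{2}$ ($d{\left(u \right)} = \left(u^{2} + 0\right) + u = u^{2} + u = u + u^{2}$)
$X{\left(N \right)} = -3 + N$
$D{\left(s,Y \right)} = 6 s$ ($D{\left(s,Y \right)} = \frac{6 Y s}{Y} = 6 s$)
$R{\left(l,f \right)} = 180$ ($R{\left(l,f \right)} = 5 \left(1 + 5\right) 6 \cdot 1 = 5 \cdot 6 \cdot 6 = 30 \cdot 6 = 180$)
$\left(69 + 23\right) R{\left(12,X{\left(-1 \right)} \right)} = \left(69 + 23\right) 180 = 92 \cdot 180 = 16560$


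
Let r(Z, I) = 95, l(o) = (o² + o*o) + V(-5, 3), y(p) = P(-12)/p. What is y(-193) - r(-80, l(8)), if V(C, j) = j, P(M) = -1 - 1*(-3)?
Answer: -18337/193 ≈ -95.010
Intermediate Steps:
P(M) = 2 (P(M) = -1 + 3 = 2)
y(p) = 2/p
l(o) = 3 + 2*o² (l(o) = (o² + o*o) + 3 = (o² + o²) + 3 = 2*o² + 3 = 3 + 2*o²)
y(-193) - r(-80, l(8)) = 2/(-193) - 1*95 = 2*(-1/193) - 95 = -2/193 - 95 = -18337/193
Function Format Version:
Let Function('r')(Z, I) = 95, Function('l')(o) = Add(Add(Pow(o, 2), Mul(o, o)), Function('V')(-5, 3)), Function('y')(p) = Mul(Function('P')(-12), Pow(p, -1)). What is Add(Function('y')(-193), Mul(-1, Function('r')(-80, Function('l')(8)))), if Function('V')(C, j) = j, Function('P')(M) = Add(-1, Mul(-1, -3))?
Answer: Rational(-18337, 193) ≈ -95.010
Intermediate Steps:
Function('P')(M) = 2 (Function('P')(M) = Add(-1, 3) = 2)
Function('y')(p) = Mul(2, Pow(p, -1))
Function('l')(o) = Add(3, Mul(2, Pow(o, 2))) (Function('l')(o) = Add(Add(Pow(o, 2), Mul(o, o)), 3) = Add(Add(Pow(o, 2), Pow(o, 2)), 3) = Add(Mul(2, Pow(o, 2)), 3) = Add(3, Mul(2, Pow(o, 2))))
Add(Function('y')(-193), Mul(-1, Function('r')(-80, Function('l')(8)))) = Add(Mul(2, Pow(-193, -1)), Mul(-1, 95)) = Add(Mul(2, Rational(-1, 193)), -95) = Add(Rational(-2, 193), -95) = Rational(-18337, 193)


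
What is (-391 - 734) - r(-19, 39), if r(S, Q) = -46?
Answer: -1079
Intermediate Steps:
(-391 - 734) - r(-19, 39) = (-391 - 734) - 1*(-46) = -1125 + 46 = -1079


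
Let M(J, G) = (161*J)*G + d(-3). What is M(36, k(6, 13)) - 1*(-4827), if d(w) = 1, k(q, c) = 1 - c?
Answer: -64724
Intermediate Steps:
M(J, G) = 1 + 161*G*J (M(J, G) = (161*J)*G + 1 = 161*G*J + 1 = 1 + 161*G*J)
M(36, k(6, 13)) - 1*(-4827) = (1 + 161*(1 - 1*13)*36) - 1*(-4827) = (1 + 161*(1 - 13)*36) + 4827 = (1 + 161*(-12)*36) + 4827 = (1 - 69552) + 4827 = -69551 + 4827 = -64724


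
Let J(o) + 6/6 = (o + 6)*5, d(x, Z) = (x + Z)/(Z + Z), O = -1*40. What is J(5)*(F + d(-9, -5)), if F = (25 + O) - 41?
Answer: -14742/5 ≈ -2948.4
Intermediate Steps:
O = -40
d(x, Z) = (Z + x)/(2*Z) (d(x, Z) = (Z + x)/((2*Z)) = (Z + x)*(1/(2*Z)) = (Z + x)/(2*Z))
F = -56 (F = (25 - 40) - 41 = -15 - 41 = -56)
J(o) = 29 + 5*o (J(o) = -1 + (o + 6)*5 = -1 + (6 + o)*5 = -1 + (30 + 5*o) = 29 + 5*o)
J(5)*(F + d(-9, -5)) = (29 + 5*5)*(-56 + (½)*(-5 - 9)/(-5)) = (29 + 25)*(-56 + (½)*(-⅕)*(-14)) = 54*(-56 + 7/5) = 54*(-273/5) = -14742/5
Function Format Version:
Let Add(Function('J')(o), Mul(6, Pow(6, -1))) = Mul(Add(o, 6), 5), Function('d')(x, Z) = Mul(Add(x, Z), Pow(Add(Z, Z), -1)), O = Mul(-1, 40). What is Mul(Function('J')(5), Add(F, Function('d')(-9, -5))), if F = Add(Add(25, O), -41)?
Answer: Rational(-14742, 5) ≈ -2948.4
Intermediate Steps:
O = -40
Function('d')(x, Z) = Mul(Rational(1, 2), Pow(Z, -1), Add(Z, x)) (Function('d')(x, Z) = Mul(Add(Z, x), Pow(Mul(2, Z), -1)) = Mul(Add(Z, x), Mul(Rational(1, 2), Pow(Z, -1))) = Mul(Rational(1, 2), Pow(Z, -1), Add(Z, x)))
F = -56 (F = Add(Add(25, -40), -41) = Add(-15, -41) = -56)
Function('J')(o) = Add(29, Mul(5, o)) (Function('J')(o) = Add(-1, Mul(Add(o, 6), 5)) = Add(-1, Mul(Add(6, o), 5)) = Add(-1, Add(30, Mul(5, o))) = Add(29, Mul(5, o)))
Mul(Function('J')(5), Add(F, Function('d')(-9, -5))) = Mul(Add(29, Mul(5, 5)), Add(-56, Mul(Rational(1, 2), Pow(-5, -1), Add(-5, -9)))) = Mul(Add(29, 25), Add(-56, Mul(Rational(1, 2), Rational(-1, 5), -14))) = Mul(54, Add(-56, Rational(7, 5))) = Mul(54, Rational(-273, 5)) = Rational(-14742, 5)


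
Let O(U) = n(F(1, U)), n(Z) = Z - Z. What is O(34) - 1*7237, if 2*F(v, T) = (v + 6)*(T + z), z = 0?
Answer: -7237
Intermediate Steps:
F(v, T) = T*(6 + v)/2 (F(v, T) = ((v + 6)*(T + 0))/2 = ((6 + v)*T)/2 = (T*(6 + v))/2 = T*(6 + v)/2)
n(Z) = 0
O(U) = 0
O(34) - 1*7237 = 0 - 1*7237 = 0 - 7237 = -7237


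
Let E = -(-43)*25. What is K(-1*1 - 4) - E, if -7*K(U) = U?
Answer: -7520/7 ≈ -1074.3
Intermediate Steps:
K(U) = -U/7
E = 1075 (E = -43*(-25) = 1075)
K(-1*1 - 4) - E = -(-1*1 - 4)/7 - 1*1075 = -(-1 - 4)/7 - 1075 = -1/7*(-5) - 1075 = 5/7 - 1075 = -7520/7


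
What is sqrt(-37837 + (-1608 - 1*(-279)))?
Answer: I*sqrt(39166) ≈ 197.9*I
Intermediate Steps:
sqrt(-37837 + (-1608 - 1*(-279))) = sqrt(-37837 + (-1608 + 279)) = sqrt(-37837 - 1329) = sqrt(-39166) = I*sqrt(39166)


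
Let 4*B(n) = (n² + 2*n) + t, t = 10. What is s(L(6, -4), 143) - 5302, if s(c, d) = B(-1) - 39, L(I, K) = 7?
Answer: -21355/4 ≈ -5338.8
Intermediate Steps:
B(n) = 5/2 + n/2 + n²/4 (B(n) = ((n² + 2*n) + 10)/4 = (10 + n² + 2*n)/4 = 5/2 + n/2 + n²/4)
s(c, d) = -147/4 (s(c, d) = (5/2 + (½)*(-1) + (¼)*(-1)²) - 39 = (5/2 - ½ + (¼)*1) - 39 = (5/2 - ½ + ¼) - 39 = 9/4 - 39 = -147/4)
s(L(6, -4), 143) - 5302 = -147/4 - 5302 = -21355/4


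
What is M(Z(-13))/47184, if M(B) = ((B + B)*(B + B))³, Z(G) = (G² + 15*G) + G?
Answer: 4691658348/983 ≈ 4.7728e+6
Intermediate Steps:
Z(G) = G² + 16*G
M(B) = 64*B⁶ (M(B) = ((2*B)*(2*B))³ = (4*B²)³ = 64*B⁶)
M(Z(-13))/47184 = (64*(-13*(16 - 13))⁶)/47184 = (64*(-13*3)⁶)*(1/47184) = (64*(-39)⁶)*(1/47184) = (64*3518743761)*(1/47184) = 225199600704*(1/47184) = 4691658348/983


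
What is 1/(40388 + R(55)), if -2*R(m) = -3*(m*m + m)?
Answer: 1/45008 ≈ 2.2218e-5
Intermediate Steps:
R(m) = 3*m/2 + 3*m**2/2 (R(m) = -(-3)*(m*m + m)/2 = -(-3)*(m**2 + m)/2 = -(-3)*(m + m**2)/2 = -(-3*m - 3*m**2)/2 = 3*m/2 + 3*m**2/2)
1/(40388 + R(55)) = 1/(40388 + (3/2)*55*(1 + 55)) = 1/(40388 + (3/2)*55*56) = 1/(40388 + 4620) = 1/45008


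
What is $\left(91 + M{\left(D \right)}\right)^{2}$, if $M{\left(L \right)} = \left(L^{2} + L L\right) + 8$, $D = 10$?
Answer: $89401$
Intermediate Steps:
$M{\left(L \right)} = 8 + 2 L^{2}$ ($M{\left(L \right)} = \left(L^{2} + L^{2}\right) + 8 = 2 L^{2} + 8 = 8 + 2 L^{2}$)
$\left(91 + M{\left(D \right)}\right)^{2} = \left(91 + \left(8 + 2 \cdot 10^{2}\right)\right)^{2} = \left(91 + \left(8 + 2 \cdot 100\right)\right)^{2} = \left(91 + \left(8 + 200\right)\right)^{2} = \left(91 + 208\right)^{2} = 299^{2} = 89401$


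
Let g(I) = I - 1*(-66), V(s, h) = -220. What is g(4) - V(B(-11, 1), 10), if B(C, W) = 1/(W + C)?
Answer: 290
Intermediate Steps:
B(C, W) = 1/(C + W)
g(I) = 66 + I (g(I) = I + 66 = 66 + I)
g(4) - V(B(-11, 1), 10) = (66 + 4) - 1*(-220) = 70 + 220 = 290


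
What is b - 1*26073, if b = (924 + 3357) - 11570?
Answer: -33362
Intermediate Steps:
b = -7289 (b = 4281 - 11570 = -7289)
b - 1*26073 = -7289 - 1*26073 = -7289 - 26073 = -33362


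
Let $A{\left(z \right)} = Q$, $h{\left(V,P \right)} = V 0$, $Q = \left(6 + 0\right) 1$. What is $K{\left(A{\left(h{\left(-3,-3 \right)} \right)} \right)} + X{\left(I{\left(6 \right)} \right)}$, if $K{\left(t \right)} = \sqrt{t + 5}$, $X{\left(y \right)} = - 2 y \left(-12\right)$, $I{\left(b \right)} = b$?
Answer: $144 + \sqrt{11} \approx 147.32$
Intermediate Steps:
$Q = 6$ ($Q = 6 \cdot 1 = 6$)
$h{\left(V,P \right)} = 0$
$A{\left(z \right)} = 6$
$X{\left(y \right)} = 24 y$
$K{\left(t \right)} = \sqrt{5 + t}$
$K{\left(A{\left(h{\left(-3,-3 \right)} \right)} \right)} + X{\left(I{\left(6 \right)} \right)} = \sqrt{5 + 6} + 24 \cdot 6 = \sqrt{11} + 144 = 144 + \sqrt{11}$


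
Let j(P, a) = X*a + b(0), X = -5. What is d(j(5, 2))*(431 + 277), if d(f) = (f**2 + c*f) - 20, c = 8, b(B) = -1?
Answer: 9204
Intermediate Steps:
j(P, a) = -1 - 5*a (j(P, a) = -5*a - 1 = -1 - 5*a)
d(f) = -20 + f**2 + 8*f (d(f) = (f**2 + 8*f) - 20 = -20 + f**2 + 8*f)
d(j(5, 2))*(431 + 277) = (-20 + (-1 - 5*2)**2 + 8*(-1 - 5*2))*(431 + 277) = (-20 + (-1 - 10)**2 + 8*(-1 - 10))*708 = (-20 + (-11)**2 + 8*(-11))*708 = (-20 + 121 - 88)*708 = 13*708 = 9204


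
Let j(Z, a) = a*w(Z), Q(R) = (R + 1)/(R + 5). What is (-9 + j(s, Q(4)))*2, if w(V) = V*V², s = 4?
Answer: 478/9 ≈ 53.111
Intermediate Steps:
w(V) = V³
Q(R) = (1 + R)/(5 + R)
j(Z, a) = a*Z³
(-9 + j(s, Q(4)))*2 = (-9 + ((1 + 4)/(5 + 4))*4³)*2 = (-9 + (5/9)*64)*2 = (-9 + 320/9)*2 = (239/9)*2 = 478/9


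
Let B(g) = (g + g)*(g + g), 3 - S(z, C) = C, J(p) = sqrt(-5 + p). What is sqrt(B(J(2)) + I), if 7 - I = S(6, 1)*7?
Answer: I*sqrt(19) ≈ 4.3589*I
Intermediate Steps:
S(z, C) = 3 - C
B(g) = 4*g**2 (B(g) = (2*g)*(2*g) = 4*g**2)
I = -7 (I = 7 - (3 - 1*1)*7 = 7 - (3 - 1)*7 = 7 - 2*7 = 7 - 1*14 = 7 - 14 = -7)
sqrt(B(J(2)) + I) = sqrt(4*(sqrt(-5 + 2))**2 - 7) = sqrt(4*(sqrt(-3))**2 - 7) = sqrt(4*(I*sqrt(3))**2 - 7) = sqrt(4*(-3) - 7) = sqrt(-12 - 7) = sqrt(-19) = I*sqrt(19)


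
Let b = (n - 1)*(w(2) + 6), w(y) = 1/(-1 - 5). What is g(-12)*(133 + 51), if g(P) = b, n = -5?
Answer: -6440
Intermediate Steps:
w(y) = -⅙ (w(y) = 1/(-6) = -⅙)
b = -35 (b = (-5 - 1)*(-⅙ + 6) = -6*35/6 = -35)
g(P) = -35
g(-12)*(133 + 51) = -35*(133 + 51) = -35*184 = -6440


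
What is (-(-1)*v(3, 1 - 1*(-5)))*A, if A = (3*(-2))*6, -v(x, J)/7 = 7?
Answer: 1764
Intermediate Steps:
v(x, J) = -49 (v(x, J) = -7*7 = -49)
A = -36 (A = -6*6 = -36)
(-(-1)*v(3, 1 - 1*(-5)))*A = -(-1)*(-49)*(-36) = -1*49*(-36) = -49*(-36) = 1764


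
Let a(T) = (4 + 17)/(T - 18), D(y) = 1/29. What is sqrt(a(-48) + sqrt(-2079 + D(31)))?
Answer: sqrt(-129514 + 14036*I*sqrt(1748410))/638 ≈ 4.7581 + 4.7914*I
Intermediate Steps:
D(y) = 1/29
a(T) = 21/(-18 + T)
sqrt(a(-48) + sqrt(-2079 + D(31))) = sqrt(21/(-18 - 48) + sqrt(-2079 + 1/29)) = sqrt(21/(-66) + sqrt(-60290/29)) = sqrt(21*(-1/66) + I*sqrt(1748410)/29) = sqrt(-7/22 + I*sqrt(1748410)/29)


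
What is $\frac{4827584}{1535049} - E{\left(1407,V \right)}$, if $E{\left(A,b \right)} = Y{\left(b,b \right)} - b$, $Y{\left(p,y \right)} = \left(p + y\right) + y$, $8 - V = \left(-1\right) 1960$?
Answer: $- \frac{6037125280}{1535049} \approx -3932.9$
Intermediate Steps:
$V = 1968$ ($V = 8 - \left(-1\right) 1960 = 8 - -1960 = 8 + 1960 = 1968$)
$Y{\left(p,y \right)} = p + 2 y$
$E{\left(A,b \right)} = 2 b$ ($E{\left(A,b \right)} = \left(b + 2 b\right) - b = 3 b - b = 2 b$)
$\frac{4827584}{1535049} - E{\left(1407,V \right)} = \frac{4827584}{1535049} - 2 \cdot 1968 = 4827584 \cdot \frac{1}{1535049} - 3936 = \frac{4827584}{1535049} - 3936 = - \frac{6037125280}{1535049}$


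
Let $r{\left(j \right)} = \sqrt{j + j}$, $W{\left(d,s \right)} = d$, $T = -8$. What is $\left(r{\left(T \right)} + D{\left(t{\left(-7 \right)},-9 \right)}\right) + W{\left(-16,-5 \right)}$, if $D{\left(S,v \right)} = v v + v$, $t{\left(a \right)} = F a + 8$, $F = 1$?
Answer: $56 + 4 i \approx 56.0 + 4.0 i$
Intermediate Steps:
$t{\left(a \right)} = 8 + a$ ($t{\left(a \right)} = 1 a + 8 = a + 8 = 8 + a$)
$D{\left(S,v \right)} = v + v^{2}$ ($D{\left(S,v \right)} = v^{2} + v = v + v^{2}$)
$r{\left(j \right)} = \sqrt{2} \sqrt{j}$ ($r{\left(j \right)} = \sqrt{2 j} = \sqrt{2} \sqrt{j}$)
$\left(r{\left(T \right)} + D{\left(t{\left(-7 \right)},-9 \right)}\right) + W{\left(-16,-5 \right)} = \left(\sqrt{2} \sqrt{-8} - 9 \left(1 - 9\right)\right) - 16 = \left(\sqrt{2} \cdot 2 i \sqrt{2} - -72\right) - 16 = \left(4 i + 72\right) - 16 = \left(72 + 4 i\right) - 16 = 56 + 4 i$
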